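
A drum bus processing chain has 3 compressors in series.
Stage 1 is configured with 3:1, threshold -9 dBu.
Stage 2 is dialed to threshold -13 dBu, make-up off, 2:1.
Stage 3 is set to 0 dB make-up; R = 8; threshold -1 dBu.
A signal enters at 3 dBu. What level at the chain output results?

Stage 1: 12 dB above -9 dBu, reduced 3:1 to 4 dB above → -5 dBu.
Stage 2: 8 dB above -13 dBu, reduced 2:1 to 4 dB above → -9 dBu.
Stage 3: below threshold (-9 ≤ -1); passes unchanged; output -9 dBu.

-9 dBu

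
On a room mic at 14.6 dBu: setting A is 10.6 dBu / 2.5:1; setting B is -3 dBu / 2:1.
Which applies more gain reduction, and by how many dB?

B, by 6.4 dB

A: GR = 4 − 4/2.5 = 2.4 dB.
B: GR = 17.6 − 17.6/2 = 8.8 dB.
Difference: 6.4 dB in favour of B.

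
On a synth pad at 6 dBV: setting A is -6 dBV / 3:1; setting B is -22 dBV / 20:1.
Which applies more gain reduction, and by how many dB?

A: overshoot 12 dB → output overshoot 4 dB → GR 8 dB.
B: overshoot 28 dB → output overshoot 1.4 dB → GR 26.6 dB.
B reduces 18.6 dB more.

B, by 18.6 dB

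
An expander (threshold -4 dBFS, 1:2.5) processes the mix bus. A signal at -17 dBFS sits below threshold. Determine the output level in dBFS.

-36.5 dBFS

Below threshold, a 1:2.5 expander applies gain = (2.5−1)×(T − x) of attenuation.
(2.5−1) × 13 = 19.5 dB, so output = -17 − 19.5 = -36.5 dBFS.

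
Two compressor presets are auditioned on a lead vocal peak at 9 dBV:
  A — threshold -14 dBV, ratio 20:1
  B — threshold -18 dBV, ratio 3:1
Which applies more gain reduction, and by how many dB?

A: GR = 23 − 23/20 = 21.85 dB.
B: GR = 27 − 27/3 = 18 dB.
A applies 3.85 dB more gain reduction.

A, by 3.85 dB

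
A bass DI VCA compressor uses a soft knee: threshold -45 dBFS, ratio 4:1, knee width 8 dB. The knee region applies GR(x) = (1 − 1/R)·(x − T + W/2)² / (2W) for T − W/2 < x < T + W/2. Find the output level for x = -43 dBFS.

-44.6875 dBFS

x − T + W/2 = -43 − (-45) + 4 = 6.
GR = (1 − 1/4) × 6² / 16 = 0.75 × 36 / 16 = 1.6875 dB.
Output = -43 − 1.6875 = -44.6875 dBFS.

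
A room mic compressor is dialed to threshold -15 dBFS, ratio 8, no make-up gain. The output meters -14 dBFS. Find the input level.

Post-compression overshoot = -14 − (-15) = 1 dB.
Input overshoot = R × output overshoot = 8 dB → input = -15 + 8 = -7 dBFS.

-7 dBFS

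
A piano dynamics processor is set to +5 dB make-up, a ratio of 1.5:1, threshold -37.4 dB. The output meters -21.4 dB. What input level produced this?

-20.9 dB

Before make-up, the level was -21.4 − 5 = -26.4 dB.
That's 11 dB above the -37.4 dB threshold.
Input overshoot = R × output overshoot = 16.5 dB → input = -37.4 + 16.5 = -20.9 dB.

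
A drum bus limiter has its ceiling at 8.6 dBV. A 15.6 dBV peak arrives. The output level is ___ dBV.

At ∞:1, everything above 8.6 dBV is held at the ceiling.

8.6 dBV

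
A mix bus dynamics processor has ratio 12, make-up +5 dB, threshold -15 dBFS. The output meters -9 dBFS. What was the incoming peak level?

-3 dBFS

Before make-up, the level was -9 − 5 = -14 dBFS.
That's 1 dB above the -15 dBFS threshold.
Before 12:1 compression the overshoot was 1 × 12 = 12 dB, so input = -15 + 12 = -3 dBFS.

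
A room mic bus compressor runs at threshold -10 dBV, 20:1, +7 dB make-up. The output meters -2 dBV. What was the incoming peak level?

Stripping the +7 dB make-up gives -9 dBV at the gain stage.
Post-compression overshoot = -9 − (-10) = 1 dB.
Before 20:1 compression the overshoot was 1 × 20 = 20 dB, so input = -10 + 20 = 10 dBV.

10 dBV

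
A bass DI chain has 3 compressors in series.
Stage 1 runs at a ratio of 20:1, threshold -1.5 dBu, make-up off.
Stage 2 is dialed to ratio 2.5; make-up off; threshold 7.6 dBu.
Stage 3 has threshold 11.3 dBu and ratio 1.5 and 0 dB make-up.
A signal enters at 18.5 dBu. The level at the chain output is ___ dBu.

Stage 1: 20 dB above -1.5 dBu, reduced 20:1 to 1 dB above → -0.5 dBu.
Stage 2: -0.5 dBu ≤ 7.6 dBu, so stage 2 doesn't engage; output -0.5 dBu.
Stage 3: below threshold (-0.5 ≤ 11.3); passes unchanged; output -0.5 dBu.

-0.5 dBu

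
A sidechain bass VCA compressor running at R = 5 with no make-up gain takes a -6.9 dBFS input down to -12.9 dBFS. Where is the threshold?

-14.4 dBFS

Let T be the threshold. Output overshoot = (input overshoot)/R, so -12.9 − T = (-6.9 − T)/5.
5·(-12.9 − T) = -6.9 − T → 4·T = -64.5 − (-6.9) = -57.6.
T = -57.6/4 = -14.4 dBFS.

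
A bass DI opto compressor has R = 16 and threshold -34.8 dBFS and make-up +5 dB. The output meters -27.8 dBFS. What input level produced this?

Remove make-up: -27.8 − 5 = -32.8 dBFS.
That's 2 dB above the -34.8 dBFS threshold.
Input overshoot = R × output overshoot = 32 dB → input = -34.8 + 32 = -2.8 dBFS.

-2.8 dBFS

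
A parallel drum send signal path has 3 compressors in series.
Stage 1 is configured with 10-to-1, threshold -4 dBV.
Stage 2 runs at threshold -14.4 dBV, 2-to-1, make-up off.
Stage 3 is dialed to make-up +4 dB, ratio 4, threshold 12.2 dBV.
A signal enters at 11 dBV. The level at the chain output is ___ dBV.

-4.45 dBV

Stage 1: 15 dB above -4 dBV, reduced 10:1 to 1.5 dB above → -2.5 dBV.
Stage 2: -2.5 dBV is 11.9 dB over -14.4 dBV; at 2:1 that becomes 5.95 dB over, giving -8.45 dBV.
Stage 3: below threshold (-8.45 ≤ 12.2); passes unchanged; make-up brings it to -4.45 dBV.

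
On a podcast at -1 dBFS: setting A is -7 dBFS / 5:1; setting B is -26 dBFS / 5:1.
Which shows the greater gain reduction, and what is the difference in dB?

A: GR = 6 − 6/5 = 4.8 dB.
B: GR = 25 − 25/5 = 20 dB.
Difference: 15.2 dB in favour of B.

B, by 15.2 dB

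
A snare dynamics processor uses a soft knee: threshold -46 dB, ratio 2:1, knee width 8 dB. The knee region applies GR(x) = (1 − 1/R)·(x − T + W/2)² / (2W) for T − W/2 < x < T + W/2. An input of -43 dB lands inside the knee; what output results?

x − T + W/2 = -43 − (-46) + 4 = 7.
GR = (1 − 1/2) × 7² / 16 = 0.5 × 49 / 16 = 1.53125 dB.
Output = -43 − 1.53125 = -44.53125 dB.

-44.53125 dB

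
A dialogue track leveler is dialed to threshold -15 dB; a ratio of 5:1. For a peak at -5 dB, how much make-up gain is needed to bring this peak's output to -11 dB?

2 dB

The peak compresses to -15 + 10/5 = -13 dB.
To reach -11 dB requires -11 − (-13) = 2 dB of make-up.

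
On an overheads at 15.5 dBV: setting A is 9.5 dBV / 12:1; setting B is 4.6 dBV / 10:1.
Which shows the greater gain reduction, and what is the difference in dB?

A: 6 dB over, compressed to 0.5 dB over, so 5.5 dB of GR.
B: 10.9 dB over, compressed to 1.09 dB over, so 9.81 dB of GR.
B reduces 4.31 dB more.

B, by 4.31 dB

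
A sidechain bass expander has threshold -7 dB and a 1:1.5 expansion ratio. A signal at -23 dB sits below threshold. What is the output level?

-31 dB

Below threshold, a 1:1.5 expander applies gain = (1.5−1)×(T − x) of attenuation.
(1.5−1) × 16 = 8 dB, so output = -23 − 8 = -31 dB.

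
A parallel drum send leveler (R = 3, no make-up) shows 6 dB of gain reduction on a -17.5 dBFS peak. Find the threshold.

-26.5 dBFS

Gain reduction = -17.5 − (-23.5) = 6 dB; output overshoot = GR / (R − 1) = 6 / 2 = 3 dB.
Threshold = output − output overshoot = -23.5 − 3 = -26.5 dBFS.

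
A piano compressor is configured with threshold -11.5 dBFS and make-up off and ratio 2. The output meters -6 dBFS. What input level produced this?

Post-compression overshoot = -6 − (-11.5) = 5.5 dB.
Undo the ratio: input overshoot = 5.5 × 2 = 11 dB, giving input = -0.5 dBFS.

-0.5 dBFS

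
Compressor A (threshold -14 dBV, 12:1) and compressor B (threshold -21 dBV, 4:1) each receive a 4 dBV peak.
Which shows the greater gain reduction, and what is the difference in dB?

A: overshoot 18 dB → output overshoot 1.5 dB → GR 16.5 dB.
B: overshoot 25 dB → output overshoot 6.25 dB → GR 18.75 dB.
Difference: 2.25 dB in favour of B.

B, by 2.25 dB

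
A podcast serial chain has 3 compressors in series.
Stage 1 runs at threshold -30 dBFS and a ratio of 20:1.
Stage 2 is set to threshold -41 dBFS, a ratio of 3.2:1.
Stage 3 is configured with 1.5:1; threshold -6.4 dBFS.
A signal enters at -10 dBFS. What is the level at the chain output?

-37.25 dBFS

Stage 1: -10 dBFS is 20 dB over -30 dBFS; at 20:1 that becomes 1 dB over, giving -29 dBFS.
Stage 2: -29 dBFS is 12 dB over -41 dBFS; at 3.2:1 that becomes 3.75 dB over, giving -37.25 dBFS.
Stage 3: -37.25 dBFS ≤ -6.4 dBFS, so stage 3 doesn't engage; output -37.25 dBFS.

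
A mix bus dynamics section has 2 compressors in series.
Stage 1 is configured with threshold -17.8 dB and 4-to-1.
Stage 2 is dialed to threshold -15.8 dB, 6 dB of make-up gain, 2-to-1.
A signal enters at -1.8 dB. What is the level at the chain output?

Stage 1: -1.8 dB is 16 dB over -17.8 dB; at 4:1 that becomes 4 dB over, giving -13.8 dB.
Stage 2: 2 dB above -15.8 dB, reduced 2:1 to 1 dB above → -14.8 dB; +6 dB make-up → -8.8 dB.

-8.8 dB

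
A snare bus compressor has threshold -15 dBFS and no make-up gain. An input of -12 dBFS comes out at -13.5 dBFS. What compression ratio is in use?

2:1

Input overshoot = -12 − (-15) = 3 dB; output overshoot = -13.5 − (-15) = 1.5 dB.
Ratio = 3 / 1.5 = 2.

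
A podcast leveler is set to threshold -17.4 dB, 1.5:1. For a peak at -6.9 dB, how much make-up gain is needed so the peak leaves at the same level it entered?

Overshoot 10.5 dB → 10.5/1.5 = 7 dB after compression, so the compressed level is -17.4 + 7 = -10.4 dB.
Make-up = target − compressed = -6.9 − (-10.4) = 3.5 dB.

3.5 dB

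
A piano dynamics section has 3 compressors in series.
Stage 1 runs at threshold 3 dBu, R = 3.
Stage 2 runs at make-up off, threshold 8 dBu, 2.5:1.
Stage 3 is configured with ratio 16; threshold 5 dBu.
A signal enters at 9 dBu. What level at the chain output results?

Stage 1: 9 dBu is 6 dB over 3 dBu; at 3:1 that becomes 2 dB over, giving 5 dBu.
Stage 2: below threshold (5 ≤ 8); passes unchanged; output 5 dBu.
Stage 3: 5 dBu ≤ 5 dBu, so stage 3 doesn't engage; output 5 dBu.

5 dBu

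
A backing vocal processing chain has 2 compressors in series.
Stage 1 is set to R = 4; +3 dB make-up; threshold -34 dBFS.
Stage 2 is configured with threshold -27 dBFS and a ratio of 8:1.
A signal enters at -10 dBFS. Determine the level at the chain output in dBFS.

Stage 1: overshoot 24 dB → 24/4 = 6 dB → -28 dBFS; +3 dB make-up → -25 dBFS.
Stage 2: 2 dB above -27 dBFS, reduced 8:1 to 0.25 dB above → -26.75 dBFS.

-26.75 dBFS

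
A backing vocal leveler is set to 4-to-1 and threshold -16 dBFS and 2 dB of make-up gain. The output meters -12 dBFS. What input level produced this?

-8 dBFS

Remove make-up: -12 − 2 = -14 dBFS.
The compressed level sits -14 − (-16) = 2 dB over threshold.
Before 4:1 compression the overshoot was 2 × 4 = 8 dB, so input = -16 + 8 = -8 dBFS.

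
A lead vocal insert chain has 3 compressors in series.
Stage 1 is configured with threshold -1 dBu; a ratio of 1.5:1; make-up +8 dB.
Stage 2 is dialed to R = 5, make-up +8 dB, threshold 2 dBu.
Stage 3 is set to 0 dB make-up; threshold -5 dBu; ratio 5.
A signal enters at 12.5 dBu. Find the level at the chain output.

Stage 1: overshoot 13.5 dB → 13.5/1.5 = 9 dB → 8 dBu; +8 dB make-up → 16 dBu.
Stage 2: 16 dBu is 14 dB over 2 dBu; at 5:1 that becomes 2.8 dB over, giving 4.8 dBu; +8 dB make-up → 12.8 dBu.
Stage 3: 12.8 dBu is 17.8 dB over -5 dBu; at 5:1 that becomes 3.56 dB over, giving -1.44 dBu.

-1.44 dBu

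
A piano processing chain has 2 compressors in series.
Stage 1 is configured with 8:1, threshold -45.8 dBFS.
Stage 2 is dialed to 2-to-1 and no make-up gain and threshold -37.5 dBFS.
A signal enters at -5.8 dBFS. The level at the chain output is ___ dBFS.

-40.8 dBFS

Stage 1: overshoot 40 dB → 40/8 = 5 dB → -40.8 dBFS.
Stage 2: -40.8 dBFS ≤ -37.5 dBFS, so stage 2 doesn't engage; output -40.8 dBFS.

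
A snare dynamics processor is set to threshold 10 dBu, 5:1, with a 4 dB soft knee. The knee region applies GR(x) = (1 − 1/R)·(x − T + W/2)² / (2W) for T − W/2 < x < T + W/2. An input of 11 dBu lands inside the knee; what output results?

x − T + W/2 = 11 − 10 + 2 = 3.
GR = (1 − 1/5) × 3² / 8 = 0.8 × 9 / 8 = 0.9 dB.
Output = 11 − 0.9 = 10.1 dBu.

10.1 dBu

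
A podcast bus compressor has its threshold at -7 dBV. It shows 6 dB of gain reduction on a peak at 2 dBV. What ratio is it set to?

3:1

Input overshoot = 2 − (-7) = 9 dB.
Output overshoot = 9 − 6 = 3 dB.
Ratio = input overshoot / output overshoot = 9 / 3 = 3.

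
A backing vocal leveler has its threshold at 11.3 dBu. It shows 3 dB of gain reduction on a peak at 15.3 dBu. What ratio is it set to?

4:1

Input overshoot = 15.3 − 11.3 = 4 dB.
Output overshoot = 4 − 3 = 1 dB.
Ratio = input overshoot / output overshoot = 4 / 1 = 4.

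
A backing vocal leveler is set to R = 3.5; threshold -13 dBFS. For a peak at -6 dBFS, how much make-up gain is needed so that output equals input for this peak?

5 dB

The peak compresses to -13 + 7/3.5 = -11 dBFS.
To reach -6 dBFS requires -6 − (-11) = 5 dB of make-up.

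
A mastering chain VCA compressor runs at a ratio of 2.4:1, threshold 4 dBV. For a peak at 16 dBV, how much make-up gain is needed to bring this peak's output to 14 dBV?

The peak compresses to 4 + 12/2.4 = 9 dBV.
To reach 14 dBV requires 14 − 9 = 5 dB of make-up.

5 dB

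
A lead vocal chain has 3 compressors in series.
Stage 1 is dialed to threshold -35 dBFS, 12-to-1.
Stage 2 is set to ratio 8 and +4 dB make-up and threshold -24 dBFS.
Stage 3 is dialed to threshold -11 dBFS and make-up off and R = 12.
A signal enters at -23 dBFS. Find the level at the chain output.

-30 dBFS

Stage 1: 12 dB above -35 dBFS, reduced 12:1 to 1 dB above → -34 dBFS.
Stage 2: -34 dBFS is at or below the -24 dBFS threshold — no compression; make-up brings it to -30 dBFS.
Stage 3: -30 dBFS is at or below the -11 dBFS threshold — no compression; output -30 dBFS.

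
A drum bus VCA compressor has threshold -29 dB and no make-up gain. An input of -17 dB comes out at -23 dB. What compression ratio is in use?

2:1

Input overshoot = -17 − (-29) = 12 dB; output overshoot = -23 − (-29) = 6 dB.
Ratio = 12 / 6 = 2.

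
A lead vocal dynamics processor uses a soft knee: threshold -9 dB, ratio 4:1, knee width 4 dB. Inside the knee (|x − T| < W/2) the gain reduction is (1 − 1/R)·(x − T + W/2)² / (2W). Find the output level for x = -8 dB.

x − T + W/2 = -8 − (-9) + 2 = 3.
GR = (1 − 1/4) × 3² / 8 = 0.75 × 9 / 8 = 0.84375 dB.
Output = -8 − 0.84375 = -8.84375 dB.

-8.84375 dB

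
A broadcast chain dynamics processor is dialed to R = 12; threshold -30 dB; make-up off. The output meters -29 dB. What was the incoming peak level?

-18 dB

The compressed level sits -29 − (-30) = 1 dB over threshold.
Input overshoot = R × output overshoot = 12 dB → input = -30 + 12 = -18 dB.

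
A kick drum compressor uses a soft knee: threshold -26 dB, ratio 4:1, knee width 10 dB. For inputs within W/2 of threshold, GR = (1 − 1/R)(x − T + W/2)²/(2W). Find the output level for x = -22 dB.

x − T + W/2 = -22 − (-26) + 5 = 9.
GR = (1 − 1/4) × 9² / 20 = 0.75 × 81 / 20 = 3.0375 dB.
Output = -22 − 3.0375 = -25.0375 dB.

-25.0375 dB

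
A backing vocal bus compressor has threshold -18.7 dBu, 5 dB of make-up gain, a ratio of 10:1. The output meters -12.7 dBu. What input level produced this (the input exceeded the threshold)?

Before make-up, the level was -12.7 − 5 = -17.7 dBu.
Post-compression overshoot = -17.7 − (-18.7) = 1 dB.
Input overshoot = R × output overshoot = 10 dB → input = -18.7 + 10 = -8.7 dBu.

-8.7 dBu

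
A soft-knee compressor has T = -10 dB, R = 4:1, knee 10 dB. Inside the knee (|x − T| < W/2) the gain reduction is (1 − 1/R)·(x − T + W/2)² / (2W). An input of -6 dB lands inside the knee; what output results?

x − T + W/2 = -6 − (-10) + 5 = 9.
GR = (1 − 1/4) × 9² / 20 = 0.75 × 81 / 20 = 3.0375 dB.
Output = -6 − 3.0375 = -9.0375 dB.

-9.0375 dB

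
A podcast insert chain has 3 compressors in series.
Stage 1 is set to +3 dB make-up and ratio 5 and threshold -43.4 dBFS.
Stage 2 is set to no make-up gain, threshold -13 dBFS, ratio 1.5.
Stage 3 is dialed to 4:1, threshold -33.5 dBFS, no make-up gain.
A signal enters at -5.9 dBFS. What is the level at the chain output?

Stage 1: -5.9 dBFS is 37.5 dB over -43.4 dBFS; at 5:1 that becomes 7.5 dB over, giving -35.9 dBFS; +3 dB make-up → -32.9 dBFS.
Stage 2: -32.9 dBFS ≤ -13 dBFS, so stage 2 doesn't engage; output -32.9 dBFS.
Stage 3: 0.6 dB above -33.5 dBFS, reduced 4:1 to 0.15 dB above → -33.35 dBFS.

-33.35 dBFS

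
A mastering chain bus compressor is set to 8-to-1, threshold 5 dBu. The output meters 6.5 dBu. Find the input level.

Post-compression overshoot = 6.5 − 5 = 1.5 dB.
Input overshoot = R × output overshoot = 12 dB → input = 5 + 12 = 17 dBu.

17 dBu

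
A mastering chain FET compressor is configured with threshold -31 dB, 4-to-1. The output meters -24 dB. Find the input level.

-3 dB

The compressed level sits -24 − (-31) = 7 dB over threshold.
Before 4:1 compression the overshoot was 7 × 4 = 28 dB, so input = -31 + 28 = -3 dB.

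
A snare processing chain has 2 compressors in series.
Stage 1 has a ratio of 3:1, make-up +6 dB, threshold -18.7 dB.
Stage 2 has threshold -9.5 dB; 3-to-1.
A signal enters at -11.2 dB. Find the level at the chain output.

-10.2 dB

Stage 1: 7.5 dB above -18.7 dB, reduced 3:1 to 2.5 dB above → -16.2 dB; +6 dB make-up → -10.2 dB.
Stage 2: -10.2 dB ≤ -9.5 dB, so stage 2 doesn't engage; output -10.2 dB.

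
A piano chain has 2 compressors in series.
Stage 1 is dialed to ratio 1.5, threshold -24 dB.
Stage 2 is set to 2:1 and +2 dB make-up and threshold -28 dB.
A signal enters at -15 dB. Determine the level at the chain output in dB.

Stage 1: 9 dB above -24 dB, reduced 1.5:1 to 6 dB above → -18 dB.
Stage 2: overshoot 10 dB → 10/2 = 5 dB → -23 dB; +2 dB make-up → -21 dB.

-21 dB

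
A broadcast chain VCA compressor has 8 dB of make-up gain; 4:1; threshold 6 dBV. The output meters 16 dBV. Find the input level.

14 dBV

Before make-up, the level was 16 − 8 = 8 dBV.
Post-compression overshoot = 8 − 6 = 2 dB.
Undo the ratio: input overshoot = 2 × 4 = 8 dB, giving input = 14 dBV.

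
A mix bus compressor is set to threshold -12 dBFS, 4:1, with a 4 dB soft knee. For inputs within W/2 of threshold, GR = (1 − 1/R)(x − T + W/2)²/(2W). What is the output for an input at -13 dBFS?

x − T + W/2 = -13 − (-12) + 2 = 1.
GR = (1 − 1/4) × 1² / 8 = 0.75 × 1 / 8 = 0.09375 dB.
Output = -13 − 0.09375 = -13.09375 dBFS.

-13.09375 dBFS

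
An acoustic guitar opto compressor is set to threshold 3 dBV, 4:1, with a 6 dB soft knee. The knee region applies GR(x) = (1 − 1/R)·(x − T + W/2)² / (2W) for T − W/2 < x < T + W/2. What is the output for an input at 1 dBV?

0.9375 dBV

x − T + W/2 = 1 − 3 + 3 = 1.
GR = (1 − 1/4) × 1² / 12 = 0.75 × 1 / 12 = 0.0625 dB.
Output = 1 − 0.0625 = 0.9375 dBV.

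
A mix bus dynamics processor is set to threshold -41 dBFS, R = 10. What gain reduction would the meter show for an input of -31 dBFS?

9 dB

-31 dBFS exceeds the threshold by 10 dB.
At 10:1, output sits 10/10 = 1 dB above threshold.
Gain reduction = 10 − 1 = 9 dB.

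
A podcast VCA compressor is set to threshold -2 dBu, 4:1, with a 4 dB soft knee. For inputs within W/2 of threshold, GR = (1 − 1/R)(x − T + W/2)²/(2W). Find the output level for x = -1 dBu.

x − T + W/2 = -1 − (-2) + 2 = 3.
GR = (1 − 1/4) × 3² / 8 = 0.75 × 9 / 8 = 0.84375 dB.
Output = -1 − 0.84375 = -1.84375 dBu.

-1.84375 dBu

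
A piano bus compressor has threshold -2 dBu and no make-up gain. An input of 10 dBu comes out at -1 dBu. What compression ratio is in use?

Input overshoot = 10 − (-2) = 12 dB; output overshoot = -1 − (-2) = 1 dB.
Ratio = 12 / 1 = 12.

12:1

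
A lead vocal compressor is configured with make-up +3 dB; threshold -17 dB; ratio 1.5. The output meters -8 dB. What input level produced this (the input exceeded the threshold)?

-8 dB

Stripping the +3 dB make-up gives -11 dB at the gain stage.
That's 6 dB above the -17 dB threshold.
Undo the ratio: input overshoot = 6 × 1.5 = 9 dB, giving input = -8 dB.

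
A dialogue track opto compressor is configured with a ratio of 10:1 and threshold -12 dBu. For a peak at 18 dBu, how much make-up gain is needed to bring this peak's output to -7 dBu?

2 dB

The peak compresses to -12 + 30/10 = -9 dBu.
To reach -7 dBu requires -7 − (-9) = 2 dB of make-up.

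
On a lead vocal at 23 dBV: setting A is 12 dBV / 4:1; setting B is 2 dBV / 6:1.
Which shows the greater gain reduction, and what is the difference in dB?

A: 11 dB over, compressed to 2.75 dB over, so 8.25 dB of GR.
B: 21 dB over, compressed to 3.5 dB over, so 17.5 dB of GR.
B applies 9.25 dB more gain reduction.

B, by 9.25 dB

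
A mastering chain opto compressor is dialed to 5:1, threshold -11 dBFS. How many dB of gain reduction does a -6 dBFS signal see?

-6 dBFS exceeds the threshold by 5 dB.
At 5:1, output sits 5/5 = 1 dB above threshold.
GR = overshoot in − overshoot out = 5 − 1 = 4 dB.

4 dB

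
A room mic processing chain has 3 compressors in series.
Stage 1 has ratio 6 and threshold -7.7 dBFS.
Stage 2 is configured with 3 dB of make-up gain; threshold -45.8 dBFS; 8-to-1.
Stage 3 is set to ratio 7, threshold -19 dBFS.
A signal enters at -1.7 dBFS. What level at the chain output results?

Stage 1: overshoot 6 dB → 6/6 = 1 dB → -6.7 dBFS.
Stage 2: -6.7 dBFS is 39.1 dB over -45.8 dBFS; at 8:1 that becomes 4.8875 dB over, giving -40.9125 dBFS; +3 dB make-up → -37.9125 dBFS.
Stage 3: below threshold (-37.9125 ≤ -19); passes unchanged; output -37.9125 dBFS.

-37.9125 dBFS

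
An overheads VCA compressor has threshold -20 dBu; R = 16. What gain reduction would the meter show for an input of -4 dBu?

15 dB

The signal is 16 dB above threshold.
After 16:1 compression the overshoot becomes 16/16 = 1 dB.
So the signal is attenuated by 16 − 1 = 15 dB.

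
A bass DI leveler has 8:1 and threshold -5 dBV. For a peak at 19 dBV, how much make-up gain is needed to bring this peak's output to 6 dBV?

The peak compresses to -5 + 24/8 = -2 dBV.
To reach 6 dBV requires 6 − (-2) = 8 dB of make-up.

8 dB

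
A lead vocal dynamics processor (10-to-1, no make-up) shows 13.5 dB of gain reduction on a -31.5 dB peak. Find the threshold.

-46.5 dB

Let T be the threshold. Output overshoot = (input overshoot)/R, so -45 − T = (-31.5 − T)/10.
10·(-45 − T) = -31.5 − T → 9·T = -450 − (-31.5) = -418.5.
T = -418.5/9 = -46.5 dB.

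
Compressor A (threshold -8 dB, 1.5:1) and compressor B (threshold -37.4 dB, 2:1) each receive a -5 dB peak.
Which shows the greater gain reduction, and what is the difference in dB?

B, by 15.2 dB

A: GR = 3 − 3/1.5 = 1 dB.
B: GR = 32.4 − 32.4/2 = 16.2 dB.
Difference: 15.2 dB in favour of B.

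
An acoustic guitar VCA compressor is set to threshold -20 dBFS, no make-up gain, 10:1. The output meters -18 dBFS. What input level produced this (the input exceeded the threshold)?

0 dBFS

Post-compression overshoot = -18 − (-20) = 2 dB.
Before 10:1 compression the overshoot was 2 × 10 = 20 dB, so input = -20 + 20 = 0 dBFS.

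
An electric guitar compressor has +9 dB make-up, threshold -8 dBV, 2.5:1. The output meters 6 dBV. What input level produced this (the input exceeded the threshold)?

4.5 dBV

Before make-up, the level was 6 − 9 = -3 dBV.
That's 5 dB above the -8 dBV threshold.
Undo the ratio: input overshoot = 5 × 2.5 = 12.5 dB, giving input = 4.5 dBV.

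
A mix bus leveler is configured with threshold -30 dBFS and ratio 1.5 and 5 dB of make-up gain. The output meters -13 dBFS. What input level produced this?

-12 dBFS

Remove make-up: -13 − 5 = -18 dBFS.
That's 12 dB above the -30 dBFS threshold.
Undo the ratio: input overshoot = 12 × 1.5 = 18 dB, giving input = -12 dBFS.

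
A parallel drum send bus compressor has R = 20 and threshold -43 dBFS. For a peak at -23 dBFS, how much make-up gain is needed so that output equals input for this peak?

Without make-up, output = threshold + overshoot/20 = -43 + 1 = -42 dBFS.
Gap to target: 19 dB.

19 dB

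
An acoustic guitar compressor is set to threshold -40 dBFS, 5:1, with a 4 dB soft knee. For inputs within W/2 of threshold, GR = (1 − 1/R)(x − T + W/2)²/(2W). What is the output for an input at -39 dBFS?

-39.9 dBFS

x − T + W/2 = -39 − (-40) + 2 = 3.
GR = (1 − 1/5) × 3² / 8 = 0.8 × 9 / 8 = 0.9 dB.
Output = -39 − 0.9 = -39.9 dBFS.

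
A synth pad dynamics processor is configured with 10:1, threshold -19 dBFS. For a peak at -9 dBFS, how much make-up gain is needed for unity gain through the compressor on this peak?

The peak compresses to -19 + 10/10 = -18 dBFS.
To reach -9 dBFS requires -9 − (-18) = 9 dB of make-up.

9 dB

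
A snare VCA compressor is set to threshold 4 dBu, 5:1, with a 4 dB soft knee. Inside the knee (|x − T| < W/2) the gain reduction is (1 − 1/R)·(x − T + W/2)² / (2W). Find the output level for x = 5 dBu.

x − T + W/2 = 5 − 4 + 2 = 3.
GR = (1 − 1/5) × 3² / 8 = 0.8 × 9 / 8 = 0.9 dB.
Output = 5 − 0.9 = 4.1 dBu.

4.1 dBu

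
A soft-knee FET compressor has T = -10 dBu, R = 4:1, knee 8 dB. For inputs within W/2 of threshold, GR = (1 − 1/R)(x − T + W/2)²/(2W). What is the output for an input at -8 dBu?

-9.6875 dBu

x − T + W/2 = -8 − (-10) + 4 = 6.
GR = (1 − 1/4) × 6² / 16 = 0.75 × 36 / 16 = 1.6875 dB.
Output = -8 − 1.6875 = -9.6875 dBu.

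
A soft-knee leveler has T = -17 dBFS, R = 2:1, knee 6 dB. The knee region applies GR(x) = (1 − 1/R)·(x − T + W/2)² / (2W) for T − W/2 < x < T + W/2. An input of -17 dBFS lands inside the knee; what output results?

x − T + W/2 = -17 − (-17) + 3 = 3.
GR = (1 − 1/2) × 3² / 12 = 0.5 × 9 / 12 = 0.375 dB.
Output = -17 − 0.375 = -17.375 dBFS.

-17.375 dBFS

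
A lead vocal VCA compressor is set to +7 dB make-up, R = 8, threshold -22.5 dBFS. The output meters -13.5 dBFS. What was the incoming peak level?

Remove make-up: -13.5 − 7 = -20.5 dBFS.
The compressed level sits -20.5 − (-22.5) = 2 dB over threshold.
Input overshoot = R × output overshoot = 16 dB → input = -22.5 + 16 = -6.5 dBFS.

-6.5 dBFS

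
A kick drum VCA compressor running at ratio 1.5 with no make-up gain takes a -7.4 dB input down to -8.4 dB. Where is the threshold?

Input is 3 dB above T (since output overshoot × R = input overshoot: (-8.4 − T)·1.5 = -7.4 − T gives T = -10.4 dB).
Check: -10.4 + (-7.4 − (-10.4))/1.5 = -10.4 + 2 = -8.4 dB. ✓

-10.4 dB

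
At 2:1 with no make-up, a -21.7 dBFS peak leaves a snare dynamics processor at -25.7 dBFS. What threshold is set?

Let T be the threshold. Output overshoot = (input overshoot)/R, so -25.7 − T = (-21.7 − T)/2.
2·(-25.7 − T) = -21.7 − T → 1·T = -51.4 − (-21.7) = -29.7.
T = -29.7/1 = -29.7 dBFS.

-29.7 dBFS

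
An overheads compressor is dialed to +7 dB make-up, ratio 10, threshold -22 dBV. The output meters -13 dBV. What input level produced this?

Remove make-up: -13 − 7 = -20 dBV.
That's 2 dB above the -22 dBV threshold.
Input overshoot = R × output overshoot = 20 dB → input = -22 + 20 = -2 dBV.

-2 dBV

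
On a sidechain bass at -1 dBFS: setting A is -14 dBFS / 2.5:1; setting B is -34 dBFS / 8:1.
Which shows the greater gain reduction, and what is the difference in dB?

B, by 21.075 dB

A: GR = 13 − 13/2.5 = 7.8 dB.
B: GR = 33 − 33/8 = 28.875 dB.
B reduces 21.075 dB more.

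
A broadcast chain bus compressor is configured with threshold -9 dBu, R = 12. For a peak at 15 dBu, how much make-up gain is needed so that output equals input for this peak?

22 dB

Overshoot 24 dB → 24/12 = 2 dB after compression, so the compressed level is -9 + 2 = -7 dBu.
Make-up = target − compressed = 15 − (-7) = 22 dB.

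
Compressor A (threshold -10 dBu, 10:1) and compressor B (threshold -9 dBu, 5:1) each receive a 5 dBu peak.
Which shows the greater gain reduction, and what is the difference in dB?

A: GR = 15 − 15/10 = 13.5 dB.
B: GR = 14 − 14/5 = 11.2 dB.
A reduces 2.3 dB more.

A, by 2.3 dB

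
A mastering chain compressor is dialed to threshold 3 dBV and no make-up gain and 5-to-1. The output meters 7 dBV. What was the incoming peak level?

23 dBV

That's 4 dB above the 3 dBV threshold.
Before 5:1 compression the overshoot was 4 × 5 = 20 dB, so input = 3 + 20 = 23 dBV.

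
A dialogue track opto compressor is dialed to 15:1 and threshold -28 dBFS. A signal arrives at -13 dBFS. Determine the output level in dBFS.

-13 dBFS sits 15 dB over threshold.
15:1 compression reduces that to 15/15 = 1 dB over.
That puts the output at -27 dBFS.

-27 dBFS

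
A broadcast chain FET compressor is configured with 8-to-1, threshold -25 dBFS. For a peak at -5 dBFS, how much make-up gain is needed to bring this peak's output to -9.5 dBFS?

13 dB

The peak compresses to -25 + 20/8 = -22.5 dBFS.
To reach -9.5 dBFS requires -9.5 − (-22.5) = 13 dB of make-up.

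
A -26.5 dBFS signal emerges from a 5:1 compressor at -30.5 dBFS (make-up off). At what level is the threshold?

Input is 5 dB above T (since output overshoot × R = input overshoot: (-30.5 − T)·5 = -26.5 − T gives T = -31.5 dBFS).
Check: -31.5 + (-26.5 − (-31.5))/5 = -31.5 + 1 = -30.5 dBFS. ✓

-31.5 dBFS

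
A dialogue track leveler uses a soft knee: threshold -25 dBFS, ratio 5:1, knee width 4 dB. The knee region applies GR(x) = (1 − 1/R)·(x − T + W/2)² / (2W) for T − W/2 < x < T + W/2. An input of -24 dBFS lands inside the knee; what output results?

x − T + W/2 = -24 − (-25) + 2 = 3.
GR = (1 − 1/5) × 3² / 8 = 0.8 × 9 / 8 = 0.9 dB.
Output = -24 − 0.9 = -24.9 dBFS.

-24.9 dBFS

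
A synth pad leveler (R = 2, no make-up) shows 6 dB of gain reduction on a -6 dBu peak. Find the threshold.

Input is 12 dB above T (since output overshoot × R = input overshoot: (-12 − T)·2 = -6 − T gives T = -18 dBu).
Check: -18 + (-6 − (-18))/2 = -18 + 6 = -12 dBu. ✓

-18 dBu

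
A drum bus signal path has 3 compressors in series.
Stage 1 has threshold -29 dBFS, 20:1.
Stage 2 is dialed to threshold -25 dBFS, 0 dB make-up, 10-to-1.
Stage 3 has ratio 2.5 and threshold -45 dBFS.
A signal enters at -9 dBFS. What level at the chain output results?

Stage 1: -9 dBFS is 20 dB over -29 dBFS; at 20:1 that becomes 1 dB over, giving -28 dBFS.
Stage 2: below threshold (-28 ≤ -25); passes unchanged; output -28 dBFS.
Stage 3: 17 dB above -45 dBFS, reduced 2.5:1 to 6.8 dB above → -38.2 dBFS.

-38.2 dBFS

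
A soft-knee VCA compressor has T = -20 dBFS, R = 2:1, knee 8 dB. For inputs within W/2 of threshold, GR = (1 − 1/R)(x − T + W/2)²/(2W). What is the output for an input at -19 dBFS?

-19.78125 dBFS

x − T + W/2 = -19 − (-20) + 4 = 5.
GR = (1 − 1/2) × 5² / 16 = 0.5 × 25 / 16 = 0.78125 dB.
Output = -19 − 0.78125 = -19.78125 dBFS.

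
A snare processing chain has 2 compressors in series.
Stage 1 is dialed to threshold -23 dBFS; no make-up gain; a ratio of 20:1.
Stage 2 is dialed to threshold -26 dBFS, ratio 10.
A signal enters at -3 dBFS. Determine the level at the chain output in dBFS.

Stage 1: 20 dB above -23 dBFS, reduced 20:1 to 1 dB above → -22 dBFS.
Stage 2: -22 dBFS is 4 dB over -26 dBFS; at 10:1 that becomes 0.4 dB over, giving -25.6 dBFS.

-25.6 dBFS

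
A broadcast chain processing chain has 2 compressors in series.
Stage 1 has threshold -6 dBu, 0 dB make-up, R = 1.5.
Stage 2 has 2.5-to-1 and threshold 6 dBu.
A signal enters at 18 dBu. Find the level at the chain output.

7.6 dBu

Stage 1: overshoot 24 dB → 24/1.5 = 16 dB → 10 dBu.
Stage 2: overshoot 4 dB → 4/2.5 = 1.6 dB → 7.6 dBu.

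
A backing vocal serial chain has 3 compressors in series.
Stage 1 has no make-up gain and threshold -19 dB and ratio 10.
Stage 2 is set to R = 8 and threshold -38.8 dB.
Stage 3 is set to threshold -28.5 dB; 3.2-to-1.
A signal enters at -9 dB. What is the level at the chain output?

Stage 1: -9 dB is 10 dB over -19 dB; at 10:1 that becomes 1 dB over, giving -18 dB.
Stage 2: -18 dB is 20.8 dB over -38.8 dB; at 8:1 that becomes 2.6 dB over, giving -36.2 dB.
Stage 3: below threshold (-36.2 ≤ -28.5); passes unchanged; output -36.2 dB.

-36.2 dB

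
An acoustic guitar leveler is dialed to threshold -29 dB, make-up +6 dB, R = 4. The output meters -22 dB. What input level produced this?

-25 dB

Remove make-up: -22 − 6 = -28 dB.
The compressed level sits -28 − (-29) = 1 dB over threshold.
Before 4:1 compression the overshoot was 1 × 4 = 4 dB, so input = -29 + 4 = -25 dB.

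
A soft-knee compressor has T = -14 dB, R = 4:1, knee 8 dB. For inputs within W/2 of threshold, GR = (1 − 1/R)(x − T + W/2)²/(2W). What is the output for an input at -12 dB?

-13.6875 dB

x − T + W/2 = -12 − (-14) + 4 = 6.
GR = (1 − 1/4) × 6² / 16 = 0.75 × 36 / 16 = 1.6875 dB.
Output = -12 − 1.6875 = -13.6875 dB.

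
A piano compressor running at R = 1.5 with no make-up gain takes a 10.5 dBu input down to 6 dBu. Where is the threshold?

Let T be the threshold. Output overshoot = (input overshoot)/R, so 6 − T = (10.5 − T)/1.5.
1.5·(6 − T) = 10.5 − T → 0.5·T = 9 − 10.5 = -1.5.
T = -1.5/0.5 = -3 dBu.

-3 dBu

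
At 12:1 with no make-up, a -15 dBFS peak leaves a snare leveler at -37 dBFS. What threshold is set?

-39 dBFS

Let T be the threshold. Output overshoot = (input overshoot)/R, so -37 − T = (-15 − T)/12.
12·(-37 − T) = -15 − T → 11·T = -444 − (-15) = -429.
T = -429/11 = -39 dBFS.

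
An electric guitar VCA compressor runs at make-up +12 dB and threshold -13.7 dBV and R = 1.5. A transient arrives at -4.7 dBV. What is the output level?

4.3 dBV

-4.7 dBV sits 9 dB over threshold.
The 9 dB excess becomes 6 dB after 1.5:1 reduction.
So the level is -13.7 + 6 = -7.7 dBV; make-up adds 12 dB, giving 4.3 dBV.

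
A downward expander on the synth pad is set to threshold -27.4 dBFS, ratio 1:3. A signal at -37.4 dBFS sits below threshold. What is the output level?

-57.4 dBFS

Below threshold, a 1:3 expander applies gain = (3−1)×(T − x) of attenuation.
(3−1) × 10 = 20 dB, so output = -37.4 − 20 = -57.4 dBFS.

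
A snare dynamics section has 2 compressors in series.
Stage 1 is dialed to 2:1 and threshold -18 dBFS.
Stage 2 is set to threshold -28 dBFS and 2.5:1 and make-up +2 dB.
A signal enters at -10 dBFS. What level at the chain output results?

-20.4 dBFS

Stage 1: overshoot 8 dB → 8/2 = 4 dB → -14 dBFS.
Stage 2: overshoot 14 dB → 14/2.5 = 5.6 dB → -22.4 dBFS; +2 dB make-up → -20.4 dBFS.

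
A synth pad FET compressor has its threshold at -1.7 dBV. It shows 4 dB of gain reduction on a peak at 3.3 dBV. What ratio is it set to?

Input overshoot = 3.3 − (-1.7) = 5 dB.
Output overshoot = 5 − 4 = 1 dB.
Ratio = input overshoot / output overshoot = 5 / 1 = 5.

5:1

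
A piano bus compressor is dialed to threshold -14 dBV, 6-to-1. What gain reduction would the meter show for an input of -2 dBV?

10 dB

-2 dBV exceeds the threshold by 12 dB.
A 6:1 ratio leaves 2 dB of that excess.
Gain reduction = 12 − 2 = 10 dB.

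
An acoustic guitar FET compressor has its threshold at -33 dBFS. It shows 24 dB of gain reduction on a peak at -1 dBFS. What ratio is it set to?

Input overshoot = -1 − (-33) = 32 dB.
Output overshoot = 32 − 24 = 8 dB.
Ratio = input overshoot / output overshoot = 32 / 8 = 4.

4:1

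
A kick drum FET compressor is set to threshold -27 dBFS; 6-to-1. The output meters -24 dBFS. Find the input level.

-9 dBFS

That's 3 dB above the -27 dBFS threshold.
Input overshoot = R × output overshoot = 18 dB → input = -27 + 18 = -9 dBFS.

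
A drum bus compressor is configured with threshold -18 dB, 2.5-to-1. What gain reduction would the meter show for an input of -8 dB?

6 dB

Overshoot = -8 − (-18) = 10 dB.
After 2.5:1 compression the overshoot becomes 10/2.5 = 4 dB.
Gain reduction = 10 − 4 = 6 dB.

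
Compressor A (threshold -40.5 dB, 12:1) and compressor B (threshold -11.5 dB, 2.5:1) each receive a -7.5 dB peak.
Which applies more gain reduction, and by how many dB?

A: 33 dB over, compressed to 2.75 dB over, so 30.25 dB of GR.
B: 4 dB over, compressed to 1.6 dB over, so 2.4 dB of GR.
Difference: 27.85 dB in favour of A.

A, by 27.85 dB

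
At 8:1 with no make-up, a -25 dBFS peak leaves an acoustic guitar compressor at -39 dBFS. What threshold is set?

-41 dBFS

Gain reduction = -25 − (-39) = 14 dB; output overshoot = GR / (R − 1) = 14 / 7 = 2 dB.
Threshold = output − output overshoot = -39 − 2 = -41 dBFS.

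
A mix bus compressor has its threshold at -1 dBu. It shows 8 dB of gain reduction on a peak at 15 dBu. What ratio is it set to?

Input overshoot = 15 − (-1) = 16 dB.
Output overshoot = 16 − 8 = 8 dB.
Ratio = input overshoot / output overshoot = 16 / 8 = 2.

2:1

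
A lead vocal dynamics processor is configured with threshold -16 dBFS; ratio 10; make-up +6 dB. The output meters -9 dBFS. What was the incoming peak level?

Stripping the +6 dB make-up gives -15 dBFS at the gain stage.
The compressed level sits -15 − (-16) = 1 dB over threshold.
Input overshoot = R × output overshoot = 10 dB → input = -16 + 10 = -6 dBFS.

-6 dBFS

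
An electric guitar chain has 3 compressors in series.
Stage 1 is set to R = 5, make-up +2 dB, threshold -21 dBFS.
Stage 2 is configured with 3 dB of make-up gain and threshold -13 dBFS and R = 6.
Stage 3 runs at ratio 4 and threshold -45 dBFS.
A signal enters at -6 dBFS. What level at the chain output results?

Stage 1: -6 dBFS is 15 dB over -21 dBFS; at 5:1 that becomes 3 dB over, giving -18 dBFS; +2 dB make-up → -16 dBFS.
Stage 2: -16 dBFS ≤ -13 dBFS, so stage 2 doesn't engage; make-up brings it to -13 dBFS.
Stage 3: overshoot 32 dB → 32/4 = 8 dB → -37 dBFS.

-37 dBFS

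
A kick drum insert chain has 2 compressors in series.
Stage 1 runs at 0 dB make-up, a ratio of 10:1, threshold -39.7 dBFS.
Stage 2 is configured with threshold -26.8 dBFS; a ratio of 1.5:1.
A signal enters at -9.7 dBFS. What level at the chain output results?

Stage 1: 30 dB above -39.7 dBFS, reduced 10:1 to 3 dB above → -36.7 dBFS.
Stage 2: -36.7 dBFS is at or below the -26.8 dBFS threshold — no compression; output -36.7 dBFS.

-36.7 dBFS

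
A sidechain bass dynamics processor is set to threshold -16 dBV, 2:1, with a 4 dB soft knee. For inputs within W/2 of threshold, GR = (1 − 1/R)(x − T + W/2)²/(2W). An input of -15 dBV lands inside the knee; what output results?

-15.5625 dBV

x − T + W/2 = -15 − (-16) + 2 = 3.
GR = (1 − 1/2) × 3² / 8 = 0.5 × 9 / 8 = 0.5625 dB.
Output = -15 − 0.5625 = -15.5625 dBV.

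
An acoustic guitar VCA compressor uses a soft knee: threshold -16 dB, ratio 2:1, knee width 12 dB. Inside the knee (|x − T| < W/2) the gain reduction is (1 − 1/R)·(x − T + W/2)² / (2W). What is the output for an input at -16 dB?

x − T + W/2 = -16 − (-16) + 6 = 6.
GR = (1 − 1/2) × 6² / 24 = 0.5 × 36 / 24 = 0.75 dB.
Output = -16 − 0.75 = -16.75 dB.

-16.75 dB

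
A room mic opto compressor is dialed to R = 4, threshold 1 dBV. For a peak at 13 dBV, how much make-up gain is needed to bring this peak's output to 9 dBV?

5 dB

Without make-up, output = threshold + overshoot/4 = 1 + 3 = 4 dBV.
Gap to target: 5 dB.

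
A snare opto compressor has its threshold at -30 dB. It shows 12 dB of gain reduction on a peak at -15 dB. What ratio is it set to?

5:1

Input overshoot = -15 − (-30) = 15 dB.
Output overshoot = 15 − 12 = 3 dB.
Ratio = input overshoot / output overshoot = 15 / 3 = 5.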